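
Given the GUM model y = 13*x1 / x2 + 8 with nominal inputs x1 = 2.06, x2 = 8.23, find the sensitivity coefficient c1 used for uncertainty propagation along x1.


y = 13*x1 / x2 + 8
dy/dx1 = 13/x2
Evaluate at x2 = 8.23: c1 = 13 / 8.23
c1 = 1.5796

1.5796


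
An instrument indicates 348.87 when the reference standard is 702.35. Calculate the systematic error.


Systematic error = measured - true
= 348.87 - 702.35
= -353.4800

-353.4800


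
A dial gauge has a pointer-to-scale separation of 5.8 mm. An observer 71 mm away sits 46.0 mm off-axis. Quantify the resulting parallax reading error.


error = h * offset / d
= 5.8 * 46.0 / 71
= 3.7577

3.7577


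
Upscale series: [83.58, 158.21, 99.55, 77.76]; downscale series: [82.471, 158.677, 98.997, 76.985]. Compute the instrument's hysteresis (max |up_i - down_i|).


|83.58 - 82.471| = 1.1090
|158.21 - 158.677| = 0.4670
|99.55 - 98.997| = 0.5530
|77.76 - 76.985| = 0.7750
hysteresis = max(diffs) = 1.1090

1.1090


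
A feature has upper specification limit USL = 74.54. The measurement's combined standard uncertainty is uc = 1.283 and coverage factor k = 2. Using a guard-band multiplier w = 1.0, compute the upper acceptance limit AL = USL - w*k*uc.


U = k * uc = 2 * 1.283 = 2.566
guard band g = w * U = 1.0 * 2.566 = 2.566
AL = USL - g = 74.54 - 2.566
AL = 71.9740

71.9740


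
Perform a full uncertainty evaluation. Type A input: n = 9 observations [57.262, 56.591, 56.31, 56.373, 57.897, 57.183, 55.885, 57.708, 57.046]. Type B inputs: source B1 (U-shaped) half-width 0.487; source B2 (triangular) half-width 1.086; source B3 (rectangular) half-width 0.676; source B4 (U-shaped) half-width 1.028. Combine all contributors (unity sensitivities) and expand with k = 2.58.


mean = (57.262 + 56.591 + 56.31 + 56.373 + 57.897 + 57.183 + 55.885 + 57.708 + 57.046) / 9 = 56.91722222
s = sqrt(sum((x - mean)^2)/(n-1)) = 0.67344149
u_A = s / sqrt(n) = 0.67344149 / sqrt(9) = 0.2244805
u_B1 = 0.487 / sqrt(2) = 0.344361
u_B2 = 1.086 / sqrt(6) = 0.44335764
u_B3 = 0.676 / sqrt(3) = 0.39028878
u_B4 = 1.028 / sqrt(2) = 0.72690577
uc = sqrt(0.2244805^2 + 0.344361^2 + 0.44335764^2 + 0.39028878^2 + 0.72690577^2) = 1.0228682
U = k * uc = 2.58 * 1.0228682
U = 2.6390

2.6390


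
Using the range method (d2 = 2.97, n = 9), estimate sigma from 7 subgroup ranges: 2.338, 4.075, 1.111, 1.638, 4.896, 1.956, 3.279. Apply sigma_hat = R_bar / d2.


R_bar = (2.338 + 4.075 + 1.111 + 1.638 + 4.896 + 1.956 + 3.279) / 7
R_bar = 19.293 / 7 = 2.7561429
sigma_hat = R_bar / d2 = 2.7561429 / 2.97 = 0.9280

0.9280


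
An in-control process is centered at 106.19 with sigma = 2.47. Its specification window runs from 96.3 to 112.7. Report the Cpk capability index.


Cpu = (USL - mean) / (3*sigma) = (112.7 - 106.19) / (3*2.47) = 0.8785
Cpl = (mean - LSL) / (3*sigma) = (106.19 - 96.3) / (3*2.47) = 1.3347
Cpk = min(Cpu, Cpl) = 0.8785

0.8785


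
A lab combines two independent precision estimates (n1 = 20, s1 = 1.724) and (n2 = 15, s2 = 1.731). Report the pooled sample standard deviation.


s_p = sqrt(((n1-1)*s1^2 + (n2-1)*s2^2) / (n1+n2-2))
numerator = (20-1)*1.724^2 + (15-1)*1.731^2 = 56.471344 + 41.949054 = 98.420398
denominator = 20 + 15 - 2 = 33
s_p^2 = 98.420398 / 33 = 2.9824363
s_p = sqrt(2.9824363) = 1.7270

1.7270


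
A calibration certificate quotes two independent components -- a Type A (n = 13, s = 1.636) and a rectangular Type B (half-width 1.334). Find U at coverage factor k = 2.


u_A = s / sqrt(n) = 1.636 / sqrt(13) = 0.45374476
u_B = half_width / sqrt(3) = 1.334 / sqrt(3) = 0.77018526
uc = sqrt(u_A^2 + u_B^2) = sqrt(0.45374476^2 + 0.77018526^2) = 0.89390695
U = k * uc = 2 * 0.89390695
U = 1.7878

1.7878


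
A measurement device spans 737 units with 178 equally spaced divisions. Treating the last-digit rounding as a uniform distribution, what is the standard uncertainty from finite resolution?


resolution = range / divisions
resolution = 737 / 178 = 4.1404494
u_res = resolution / (2*sqrt(3))
u_res = 4.1404494 / 3.4641016
u_res = 1.1952

1.1952


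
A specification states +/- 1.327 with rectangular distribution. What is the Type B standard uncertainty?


u_B = half_width / sqrt(3)
u_B = 1.327 / 1.7320508
u_B = 0.7661

0.7661


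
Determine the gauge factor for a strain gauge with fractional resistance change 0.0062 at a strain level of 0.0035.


GF = (dR/R) / epsilon
= 0.0062 / 0.0035
= 1.7714

1.7714


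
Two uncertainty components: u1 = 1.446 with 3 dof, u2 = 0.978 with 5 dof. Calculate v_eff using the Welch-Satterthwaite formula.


uc = sqrt(u1^2 + u2^2) = sqrt(1.446^2 + 0.978^2) = 1.7456804
v_eff = uc^4 / (u1^4/v1 + u2^4/v2)
= 1.7456804^4 / (1.446^4/3 + 0.978^4/5)
= 9.2866471 / 1.6402822
v_eff = 5.6616

5.6616


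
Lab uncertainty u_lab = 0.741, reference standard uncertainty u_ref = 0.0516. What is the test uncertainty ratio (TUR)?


TUR = u_lab / u_ref
= 0.741 / 0.0516
= 14.3605

14.3605


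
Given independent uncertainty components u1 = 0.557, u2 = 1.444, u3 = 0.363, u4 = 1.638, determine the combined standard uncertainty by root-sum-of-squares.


uc = sqrt(0.557^2 + 1.444^2 + 0.363^2 + 1.638^2)
uc = sqrt(5.210198)
uc = 2.2826

2.2826


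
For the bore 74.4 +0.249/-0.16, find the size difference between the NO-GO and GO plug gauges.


GO = nominal - lower_tol (smallest hole = maximum material condition)
GO = 74.4 - 0.16 = 74.24
NO-GO = nominal + upper_tol (largest hole = least material condition)
NO-GO = 74.4 + 0.249 = 74.649
spread = NO-GO - GO = 74.649 - 74.24 = 0.4090

0.4090


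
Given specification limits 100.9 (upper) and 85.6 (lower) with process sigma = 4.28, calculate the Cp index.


Cp = (USL - LSL) / (6 * sigma)
= (100.9 - 85.6) / (6 * 4.28)
= 15.3000 / 25.6800
= 0.5958

0.5958


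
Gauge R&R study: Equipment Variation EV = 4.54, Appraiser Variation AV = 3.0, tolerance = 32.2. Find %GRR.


GRR = sqrt(EV^2 + AV^2) = sqrt(4.54^2 + 3.0^2) = 5.4416542
%GRR = GRR / tol * 100 = 5.4416542 / 32.2 * 100
%GRR = 16.8995

16.8995


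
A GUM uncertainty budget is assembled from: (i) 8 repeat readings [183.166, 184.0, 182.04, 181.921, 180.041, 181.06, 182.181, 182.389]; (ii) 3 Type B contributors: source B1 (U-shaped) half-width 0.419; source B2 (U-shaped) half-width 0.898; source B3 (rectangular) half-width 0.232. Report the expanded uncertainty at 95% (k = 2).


mean = (183.166 + 184.0 + 182.04 + 181.921 + 180.041 + 181.06 + 182.181 + 182.389) / 8 = 182.09975
s = sqrt(sum((x - mean)^2)/(n-1)) = 1.2067169
u_A = s / sqrt(n) = 1.2067169 / sqrt(8) = 0.42663885
u_B1 = 0.419 / sqrt(2) = 0.29627774
u_B2 = 0.898 / sqrt(2) = 0.63498189
u_B3 = 0.232 / sqrt(3) = 0.13394526
uc = sqrt(0.42663885^2 + 0.29627774^2 + 0.63498189^2 + 0.13394526^2) = 0.83123074
U = k * uc = 2 * 0.83123074
U = 1.6625

1.6625


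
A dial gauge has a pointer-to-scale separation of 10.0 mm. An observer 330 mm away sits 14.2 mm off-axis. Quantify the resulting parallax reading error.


error = h * offset / d
= 10.0 * 14.2 / 330
= 0.4303

0.4303


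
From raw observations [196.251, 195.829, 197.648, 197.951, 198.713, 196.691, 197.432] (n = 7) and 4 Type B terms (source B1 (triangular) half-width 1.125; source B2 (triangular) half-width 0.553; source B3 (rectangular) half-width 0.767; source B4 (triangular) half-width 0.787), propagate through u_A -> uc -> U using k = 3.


mean = (196.251 + 195.829 + 197.648 + 197.951 + 198.713 + 196.691 + 197.432) / 7 = 197.2164286
s = sqrt(sum((x - mean)^2)/(n-1)) = 1.012022
u_A = s / sqrt(n) = 1.012022 / sqrt(7) = 0.38250836
u_B1 = 1.125 / sqrt(6) = 0.45927933
u_B2 = 0.553 / sqrt(6) = 0.2257613
u_B3 = 0.767 / sqrt(3) = 0.44282766
u_B4 = 0.787 / sqrt(6) = 0.3212914
uc = sqrt(0.38250836^2 + 0.45927933^2 + 0.2257613^2 + 0.44282766^2 + 0.3212914^2) = 0.84115564
U = k * uc = 3 * 0.84115564
U = 2.5235

2.5235


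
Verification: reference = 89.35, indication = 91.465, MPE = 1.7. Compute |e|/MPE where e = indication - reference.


e = indication - reference = 91.465 - 89.35 = 2.1150
|e| = 2.1150
ratio = |e| / MPE = 2.1150 / 1.7
ratio = 1.2441

1.2441


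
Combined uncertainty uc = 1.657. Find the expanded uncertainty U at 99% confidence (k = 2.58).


U = k * uc
U = 2.58 * 1.657
U = 4.2751

4.2751


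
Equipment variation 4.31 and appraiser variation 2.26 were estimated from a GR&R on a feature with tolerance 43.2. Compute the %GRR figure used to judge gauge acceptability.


GRR = sqrt(EV^2 + AV^2) = sqrt(4.31^2 + 2.26^2) = 4.8665902
%GRR = GRR / tol * 100 = 4.8665902 / 43.2 * 100
%GRR = 11.2653

11.2653


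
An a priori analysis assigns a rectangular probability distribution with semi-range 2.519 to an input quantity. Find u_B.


u_B = half_width / sqrt(3)
u_B = 2.519 / 1.7320508
u_B = 1.4543

1.4543


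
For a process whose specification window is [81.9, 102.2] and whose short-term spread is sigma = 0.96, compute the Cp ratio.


Cp = (USL - LSL) / (6 * sigma)
= (102.2 - 81.9) / (6 * 0.96)
= 20.3000 / 5.7600
= 3.5243

3.5243


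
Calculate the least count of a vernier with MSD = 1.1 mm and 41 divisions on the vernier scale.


LC = MSD / n_div
= 1.1 / 41
= 0.0268

0.0268


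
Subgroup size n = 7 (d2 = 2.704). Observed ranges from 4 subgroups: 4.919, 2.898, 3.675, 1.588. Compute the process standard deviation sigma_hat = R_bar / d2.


R_bar = (4.919 + 2.898 + 3.675 + 1.588) / 4
R_bar = 13.08 / 4 = 3.27
sigma_hat = R_bar / d2 = 3.27 / 2.704 = 1.2093

1.2093


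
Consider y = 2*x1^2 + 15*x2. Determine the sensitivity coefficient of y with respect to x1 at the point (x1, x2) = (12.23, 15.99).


y = 2*x1^2 + 15*x2
dy/dx1 = 2*2*x1
Evaluate at x1 = 12.23: c1 = 4 * 12.23
c1 = 48.9200

48.9200


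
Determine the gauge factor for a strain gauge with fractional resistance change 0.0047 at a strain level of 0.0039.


GF = (dR/R) / epsilon
= 0.0047 / 0.0039
= 1.2051

1.2051


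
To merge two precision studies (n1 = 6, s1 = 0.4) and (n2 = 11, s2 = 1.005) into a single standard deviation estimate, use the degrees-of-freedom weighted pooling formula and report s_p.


s_p = sqrt(((n1-1)*s1^2 + (n2-1)*s2^2) / (n1+n2-2))
numerator = (6-1)*0.4^2 + (11-1)*1.005^2 = 0.8 + 10.10025 = 10.90025
denominator = 6 + 11 - 2 = 15
s_p^2 = 10.90025 / 15 = 0.72668333
s_p = sqrt(0.72668333) = 0.8525

0.8525


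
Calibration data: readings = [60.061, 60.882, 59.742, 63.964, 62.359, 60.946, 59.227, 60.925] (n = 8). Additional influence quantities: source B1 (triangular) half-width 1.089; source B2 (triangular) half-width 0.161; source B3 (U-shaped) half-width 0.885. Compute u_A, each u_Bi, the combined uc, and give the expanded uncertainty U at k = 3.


mean = (60.061 + 60.882 + 59.742 + 63.964 + 62.359 + 60.946 + 59.227 + 60.925) / 8 = 61.01325
s = sqrt(sum((x - mean)^2)/(n-1)) = 1.5241415
u_A = s / sqrt(n) = 1.5241415 / sqrt(8) = 0.5388654
u_B1 = 1.089 / sqrt(6) = 0.44458239
u_B2 = 0.161 / sqrt(6) = 0.065727975
u_B3 = 0.885 / sqrt(2) = 0.6257895
uc = sqrt(0.5388654^2 + 0.44458239^2 + 0.065727975^2 + 0.6257895^2) = 0.94019258
U = k * uc = 3 * 0.94019258
U = 2.8206

2.8206


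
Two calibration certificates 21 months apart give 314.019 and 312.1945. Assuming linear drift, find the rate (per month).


rate = (v2 - v1) / months
= (312.1945 - 314.019) / 21
= -1.8245 / 21
= -0.0869

-0.0869


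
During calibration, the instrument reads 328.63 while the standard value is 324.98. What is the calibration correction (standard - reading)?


Correction = standard - reading
= 324.98 - 328.63
= -3.6500

-3.6500


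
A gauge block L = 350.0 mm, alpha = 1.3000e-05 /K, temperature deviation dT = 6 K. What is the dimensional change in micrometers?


dL = L * alpha * dT
= 350.0 * 1.3000e-05 * 6
= 0.0273000 mm
dL_um = 0.0273000 * 1000 = 27.3000 um

27.3000


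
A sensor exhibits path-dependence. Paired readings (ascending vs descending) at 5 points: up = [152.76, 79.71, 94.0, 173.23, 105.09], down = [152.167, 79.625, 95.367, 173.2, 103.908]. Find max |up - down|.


|152.76 - 152.167| = 0.5930
|79.71 - 79.625| = 0.0850
|94.0 - 95.367| = 1.3670
|173.23 - 173.2| = 0.0300
|105.09 - 103.908| = 1.1820
hysteresis = max(diffs) = 1.3670

1.3670


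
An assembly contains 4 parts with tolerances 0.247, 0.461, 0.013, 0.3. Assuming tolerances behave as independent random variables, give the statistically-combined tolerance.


RSS = sqrt(0.247^2 + 0.461^2 + 0.013^2 + 0.3^2)
= sqrt(0.363699)
= 0.6031

0.6031


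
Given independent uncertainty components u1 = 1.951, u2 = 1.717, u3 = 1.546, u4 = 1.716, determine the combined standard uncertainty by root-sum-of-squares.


uc = sqrt(1.951^2 + 1.717^2 + 1.546^2 + 1.716^2)
uc = sqrt(12.089262)
uc = 3.4770

3.4770


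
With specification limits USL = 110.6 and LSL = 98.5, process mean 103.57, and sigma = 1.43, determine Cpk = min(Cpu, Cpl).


Cpu = (USL - mean) / (3*sigma) = (110.6 - 103.57) / (3*1.43) = 1.6387
Cpl = (mean - LSL) / (3*sigma) = (103.57 - 98.5) / (3*1.43) = 1.1818
Cpk = min(Cpu, Cpl) = 1.1818

1.1818


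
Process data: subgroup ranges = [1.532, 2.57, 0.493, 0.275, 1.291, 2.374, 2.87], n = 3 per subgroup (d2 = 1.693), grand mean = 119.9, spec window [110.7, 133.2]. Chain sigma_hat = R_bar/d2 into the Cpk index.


R_bar = (1.532 + 2.57 + 0.493 + 0.275 + 1.291 + 2.374 + 2.87) / 7 = 1.6292857
sigma = R_bar / d2 = 1.6292857 / 1.693 = 0.96236604
Cp = (USL - LSL)/(6*sigma) = (133.2 - 110.7)/(6*0.96236604) = 3.8966
Cpu = (133.2 - 119.9)/(3*0.96236604) = 4.6067
Cpl = (119.9 - 110.7)/(3*0.96236604) = 3.1866
Cpk = min(Cpu, Cpl) = 3.1866

3.1866


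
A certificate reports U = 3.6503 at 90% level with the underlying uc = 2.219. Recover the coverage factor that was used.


k = U / uc
k = 3.6503 / 2.219
k = 1.645

1.645


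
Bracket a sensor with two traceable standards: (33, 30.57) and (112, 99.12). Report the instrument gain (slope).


slope = (y2 - y1) / (x2 - x1)
= (99.12 - 30.57) / (112 - 33)
= 68.5500 / 79
= 0.8677

0.8677


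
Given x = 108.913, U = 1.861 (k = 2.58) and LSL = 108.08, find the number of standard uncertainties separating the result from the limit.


u = U / k = 1.861 / 2.58 = 0.72131783
margin = |LSL - x| = |108.08 - 108.913| = 0.833
z = margin / u = 0.833 / 0.72131783
z = 1.1548

1.1548


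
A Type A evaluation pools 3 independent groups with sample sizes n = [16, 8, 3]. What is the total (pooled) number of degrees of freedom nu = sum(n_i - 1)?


nu = sum_i (n_i - 1)
nu = ((16 - 1) + (8 - 1) + (3 - 1))
nu = 15 + 7 + 2
nu = 24

24


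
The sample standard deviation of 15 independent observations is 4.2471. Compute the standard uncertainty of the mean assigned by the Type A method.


u_A = s / sqrt(n)
u_A = 4.2471 / sqrt(15)
u_A = 4.2471 / 3.8729833
u_A = 1.0966

1.0966


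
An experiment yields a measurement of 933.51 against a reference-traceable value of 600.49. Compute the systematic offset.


Systematic error = measured - true
= 933.51 - 600.49
= 333.0200

333.0200


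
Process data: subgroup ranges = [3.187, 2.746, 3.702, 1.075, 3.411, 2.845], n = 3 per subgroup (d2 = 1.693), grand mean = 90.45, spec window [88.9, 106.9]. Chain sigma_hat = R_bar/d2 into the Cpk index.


R_bar = (3.187 + 2.746 + 3.702 + 1.075 + 3.411 + 2.845) / 6 = 2.8276667
sigma = R_bar / d2 = 2.8276667 / 1.693 = 1.6702107
Cp = (USL - LSL)/(6*sigma) = (106.9 - 88.9)/(6*1.6702107) = 1.7962
Cpu = (106.9 - 90.45)/(3*1.6702107) = 3.2830
Cpl = (90.45 - 88.9)/(3*1.6702107) = 0.3093
Cpk = min(Cpu, Cpl) = 0.3093

0.3093


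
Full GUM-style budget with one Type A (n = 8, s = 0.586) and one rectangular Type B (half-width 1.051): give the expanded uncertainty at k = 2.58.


u_A = s / sqrt(n) = 0.586 / sqrt(8) = 0.20718229
u_B = half_width / sqrt(3) = 1.051 / sqrt(3) = 0.60679513
uc = sqrt(u_A^2 + u_B^2) = sqrt(0.20718229^2 + 0.60679513^2) = 0.64119017
U = k * uc = 2.58 * 0.64119017
U = 1.6543

1.6543


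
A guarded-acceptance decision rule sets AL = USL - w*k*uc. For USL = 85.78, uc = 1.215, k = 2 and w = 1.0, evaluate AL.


U = k * uc = 2 * 1.215 = 2.43
guard band g = w * U = 1.0 * 2.43 = 2.43
AL = USL - g = 85.78 - 2.43
AL = 83.3500

83.3500


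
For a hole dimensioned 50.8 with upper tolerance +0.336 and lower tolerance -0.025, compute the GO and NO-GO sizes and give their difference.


GO = nominal - lower_tol (smallest hole = maximum material condition)
GO = 50.8 - 0.025 = 50.775
NO-GO = nominal + upper_tol (largest hole = least material condition)
NO-GO = 50.8 + 0.336 = 51.136
spread = NO-GO - GO = 51.136 - 50.775 = 0.3610

0.3610


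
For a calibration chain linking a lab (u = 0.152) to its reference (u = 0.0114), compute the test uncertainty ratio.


TUR = u_lab / u_ref
= 0.152 / 0.0114
= 13.3333

13.3333


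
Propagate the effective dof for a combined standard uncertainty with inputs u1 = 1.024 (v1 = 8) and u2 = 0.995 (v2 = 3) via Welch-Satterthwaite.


uc = sqrt(u1^2 + u2^2) = sqrt(1.024^2 + 0.995^2) = 1.4277959
v_eff = uc^4 / (u1^4/v1 + u2^4/v2)
= 1.4277959^4 / (1.024^4/8 + 0.995^4/3)
= 4.1558946 / 0.46415545
v_eff = 8.9537

8.9537


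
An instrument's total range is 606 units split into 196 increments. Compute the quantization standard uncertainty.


resolution = range / divisions
resolution = 606 / 196 = 3.0918367
u_res = resolution / (2*sqrt(3))
u_res = 3.0918367 / 3.4641016
u_res = 0.8925

0.8925


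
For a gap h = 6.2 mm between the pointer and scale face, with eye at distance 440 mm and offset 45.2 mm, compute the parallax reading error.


error = h * offset / d
= 6.2 * 45.2 / 440
= 0.6369

0.6369


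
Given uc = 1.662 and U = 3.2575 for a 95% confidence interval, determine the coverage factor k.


k = U / uc
k = 3.2575 / 1.662
k = 1.96

1.96


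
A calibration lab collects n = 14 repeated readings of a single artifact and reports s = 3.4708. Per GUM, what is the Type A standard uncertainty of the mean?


u_A = s / sqrt(n)
u_A = 3.4708 / sqrt(14)
u_A = 3.4708 / 3.7416574
u_A = 0.9276

0.9276


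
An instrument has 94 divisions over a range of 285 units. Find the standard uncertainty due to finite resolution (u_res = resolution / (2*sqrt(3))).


resolution = range / divisions
resolution = 285 / 94 = 3.0319149
u_res = resolution / (2*sqrt(3))
u_res = 3.0319149 / 3.4641016
u_res = 0.8752

0.8752


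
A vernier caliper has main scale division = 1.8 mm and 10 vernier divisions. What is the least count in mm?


LC = MSD / n_div
= 1.8 / 10
= 0.1800

0.1800


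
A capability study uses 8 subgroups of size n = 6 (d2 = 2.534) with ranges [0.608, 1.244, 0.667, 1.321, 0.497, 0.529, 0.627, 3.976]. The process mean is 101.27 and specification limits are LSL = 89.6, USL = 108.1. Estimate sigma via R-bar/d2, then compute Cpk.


R_bar = (0.608 + 1.244 + 0.667 + 1.321 + 0.497 + 0.529 + 0.627 + 3.976) / 8 = 1.183625
sigma = R_bar / d2 = 1.183625 / 2.534 = 0.46709747
Cp = (USL - LSL)/(6*sigma) = (108.1 - 89.6)/(6*0.46709747) = 6.6010
Cpu = (108.1 - 101.27)/(3*0.46709747) = 4.8741
Cpl = (101.27 - 89.6)/(3*0.46709747) = 8.3280
Cpk = min(Cpu, Cpl) = 4.8741

4.8741


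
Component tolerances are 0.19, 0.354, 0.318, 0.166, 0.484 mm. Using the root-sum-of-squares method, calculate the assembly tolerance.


RSS = sqrt(0.19^2 + 0.354^2 + 0.318^2 + 0.166^2 + 0.484^2)
= sqrt(0.524352)
= 0.7241

0.7241


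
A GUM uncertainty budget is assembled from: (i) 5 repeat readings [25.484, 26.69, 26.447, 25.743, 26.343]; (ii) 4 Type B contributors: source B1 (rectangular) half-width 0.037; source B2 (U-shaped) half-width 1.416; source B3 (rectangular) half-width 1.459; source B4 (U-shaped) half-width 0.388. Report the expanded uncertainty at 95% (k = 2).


mean = (25.484 + 26.69 + 26.447 + 25.743 + 26.343) / 5 = 26.1414
s = sqrt(sum((x - mean)^2)/(n-1)) = 0.50643193
u_A = s / sqrt(n) = 0.50643193 / sqrt(5) = 0.22648324
u_B1 = 0.037 / sqrt(3) = 0.02136196
u_B2 = 1.416 / sqrt(2) = 1.0012632
u_B3 = 1.459 / sqrt(3) = 0.84235404
u_B4 = 0.388 / sqrt(2) = 0.27435743
uc = sqrt(0.22648324^2 + 0.02136196^2 + 1.0012632^2 + 0.84235404^2 + 0.27435743^2) = 1.3561384
U = k * uc = 2 * 1.3561384
U = 2.7123

2.7123


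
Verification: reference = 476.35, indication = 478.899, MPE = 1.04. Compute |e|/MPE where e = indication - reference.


e = indication - reference = 478.899 - 476.35 = 2.5490
|e| = 2.5490
ratio = |e| / MPE = 2.5490 / 1.04
ratio = 2.4510

2.4510


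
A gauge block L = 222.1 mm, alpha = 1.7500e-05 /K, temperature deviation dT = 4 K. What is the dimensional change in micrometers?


dL = L * alpha * dT
= 222.1 * 1.7500e-05 * 4
= 0.0155470 mm
dL_um = 0.0155470 * 1000 = 15.5470 um

15.5470


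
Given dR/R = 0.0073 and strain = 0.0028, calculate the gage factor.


GF = (dR/R) / epsilon
= 0.0073 / 0.0028
= 2.6071

2.6071


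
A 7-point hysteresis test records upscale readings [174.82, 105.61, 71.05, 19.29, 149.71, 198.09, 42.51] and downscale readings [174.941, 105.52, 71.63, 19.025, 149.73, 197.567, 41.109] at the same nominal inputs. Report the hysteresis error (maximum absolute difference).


|174.82 - 174.941| = 0.1210
|105.61 - 105.52| = 0.0900
|71.05 - 71.63| = 0.5800
|19.29 - 19.025| = 0.2650
|149.71 - 149.73| = 0.0200
|198.09 - 197.567| = 0.5230
|42.51 - 41.109| = 1.4010
hysteresis = max(diffs) = 1.4010

1.4010


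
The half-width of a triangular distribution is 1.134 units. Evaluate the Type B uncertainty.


u_B = half_width / sqrt(6)
u_B = 1.134 / 2.4494897
u_B = 0.4630

0.4630


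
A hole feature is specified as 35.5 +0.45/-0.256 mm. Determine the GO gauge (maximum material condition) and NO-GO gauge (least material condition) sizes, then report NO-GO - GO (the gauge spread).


GO = nominal - lower_tol (smallest hole = maximum material condition)
GO = 35.5 - 0.256 = 35.244
NO-GO = nominal + upper_tol (largest hole = least material condition)
NO-GO = 35.5 + 0.45 = 35.95
spread = NO-GO - GO = 35.95 - 35.244 = 0.7060

0.7060


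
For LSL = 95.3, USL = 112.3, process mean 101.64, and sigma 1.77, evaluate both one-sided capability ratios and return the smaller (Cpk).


Cpu = (USL - mean) / (3*sigma) = (112.3 - 101.64) / (3*1.77) = 2.0075
Cpl = (mean - LSL) / (3*sigma) = (101.64 - 95.3) / (3*1.77) = 1.1940
Cpk = min(Cpu, Cpl) = 1.1940

1.1940


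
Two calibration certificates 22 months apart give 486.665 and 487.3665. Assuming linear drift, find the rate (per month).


rate = (v2 - v1) / months
= (487.3665 - 486.665) / 22
= 0.7015 / 22
= 0.0319

0.0319


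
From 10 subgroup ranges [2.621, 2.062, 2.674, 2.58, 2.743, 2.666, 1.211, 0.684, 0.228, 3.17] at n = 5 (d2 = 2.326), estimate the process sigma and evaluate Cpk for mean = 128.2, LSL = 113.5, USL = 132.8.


R_bar = (2.621 + 2.062 + 2.674 + 2.58 + 2.743 + 2.666 + 1.211 + 0.684 + 0.228 + 3.17) / 10 = 2.0639
sigma = R_bar / d2 = 2.0639 / 2.326 = 0.88731728
Cp = (USL - LSL)/(6*sigma) = (132.8 - 113.5)/(6*0.88731728) = 3.6252
Cpu = (132.8 - 128.2)/(3*0.88731728) = 1.7281
Cpl = (128.2 - 113.5)/(3*0.88731728) = 5.5223
Cpk = min(Cpu, Cpl) = 1.7281

1.7281


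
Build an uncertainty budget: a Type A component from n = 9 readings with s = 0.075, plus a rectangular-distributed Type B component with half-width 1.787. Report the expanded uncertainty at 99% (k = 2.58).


u_A = s / sqrt(n) = 0.075 / sqrt(9) = 0.025
u_B = half_width / sqrt(3) = 1.787 / sqrt(3) = 1.0317249
uc = sqrt(u_A^2 + u_B^2) = sqrt(0.025^2 + 1.0317249^2) = 1.0320277
U = k * uc = 2.58 * 1.0320277
U = 2.6626

2.6626


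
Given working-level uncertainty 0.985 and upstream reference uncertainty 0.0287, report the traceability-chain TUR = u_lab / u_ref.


TUR = u_lab / u_ref
= 0.985 / 0.0287
= 34.3206

34.3206


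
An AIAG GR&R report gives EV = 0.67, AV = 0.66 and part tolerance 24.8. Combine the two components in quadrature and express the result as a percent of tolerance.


GRR = sqrt(EV^2 + AV^2) = sqrt(0.67^2 + 0.66^2) = 0.9404786
%GRR = GRR / tol * 100 = 0.9404786 / 24.8 * 100
%GRR = 3.7923

3.7923


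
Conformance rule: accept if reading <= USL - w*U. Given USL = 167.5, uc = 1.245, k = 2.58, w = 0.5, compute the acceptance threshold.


U = k * uc = 2.58 * 1.245 = 3.2121
guard band g = w * U = 0.5 * 3.2121 = 1.60605
AL = USL - g = 167.5 - 1.60605
AL = 165.8939

165.8939


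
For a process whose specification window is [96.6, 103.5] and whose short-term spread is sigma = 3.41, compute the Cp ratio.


Cp = (USL - LSL) / (6 * sigma)
= (103.5 - 96.6) / (6 * 3.41)
= 6.9000 / 20.4600
= 0.3372

0.3372


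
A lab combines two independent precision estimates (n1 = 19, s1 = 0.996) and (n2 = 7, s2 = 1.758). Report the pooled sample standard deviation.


s_p = sqrt(((n1-1)*s1^2 + (n2-1)*s2^2) / (n1+n2-2))
numerator = (19-1)*0.996^2 + (7-1)*1.758^2 = 17.856288 + 18.543384 = 36.399672
denominator = 19 + 7 - 2 = 24
s_p^2 = 36.399672 / 24 = 1.516653
s_p = sqrt(1.516653) = 1.2315

1.2315


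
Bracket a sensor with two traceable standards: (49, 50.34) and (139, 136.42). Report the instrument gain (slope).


slope = (y2 - y1) / (x2 - x1)
= (136.42 - 50.34) / (139 - 49)
= 86.0800 / 90
= 0.9564

0.9564


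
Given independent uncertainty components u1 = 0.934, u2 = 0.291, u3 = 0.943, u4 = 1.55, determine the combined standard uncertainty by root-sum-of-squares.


uc = sqrt(0.934^2 + 0.291^2 + 0.943^2 + 1.55^2)
uc = sqrt(4.248786)
uc = 2.0613

2.0613


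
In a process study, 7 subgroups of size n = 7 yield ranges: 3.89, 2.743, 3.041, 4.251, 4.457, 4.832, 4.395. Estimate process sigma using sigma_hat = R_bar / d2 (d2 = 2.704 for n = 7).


R_bar = (3.89 + 2.743 + 3.041 + 4.251 + 4.457 + 4.832 + 4.395) / 7
R_bar = 27.609 / 7 = 3.9441429
sigma_hat = R_bar / d2 = 3.9441429 / 2.704 = 1.4586

1.4586


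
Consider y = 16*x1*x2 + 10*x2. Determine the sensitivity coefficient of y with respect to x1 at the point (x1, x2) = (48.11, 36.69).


y = 16*x1*x2 + 10*x2
dy/dx1 = 16*x2
Evaluate at x2 = 36.69: c1 = 16 * 36.69
c1 = 587.0400

587.0400


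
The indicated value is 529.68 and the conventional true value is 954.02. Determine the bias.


Systematic error = measured - true
= 529.68 - 954.02
= -424.3400

-424.3400


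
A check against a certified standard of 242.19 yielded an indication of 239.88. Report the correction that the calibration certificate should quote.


Correction = standard - reading
= 242.19 - 239.88
= 2.3100

2.3100


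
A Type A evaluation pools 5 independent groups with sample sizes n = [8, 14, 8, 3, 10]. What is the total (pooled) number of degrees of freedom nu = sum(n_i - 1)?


nu = sum_i (n_i - 1)
nu = ((8 - 1) + (14 - 1) + (8 - 1) + (3 - 1) + (10 - 1))
nu = 7 + 13 + 7 + 2 + 9
nu = 38

38


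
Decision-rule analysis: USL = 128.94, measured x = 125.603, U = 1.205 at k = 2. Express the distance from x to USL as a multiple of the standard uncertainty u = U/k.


u = U / k = 1.205 / 2 = 0.6025
margin = |USL - x| = |128.94 - 125.603| = 3.337
z = margin / u = 3.337 / 0.6025
z = 5.5386

5.5386


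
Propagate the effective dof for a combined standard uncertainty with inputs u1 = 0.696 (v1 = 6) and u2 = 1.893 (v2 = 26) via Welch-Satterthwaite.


uc = sqrt(u1^2 + u2^2) = sqrt(0.696^2 + 1.893^2) = 2.0168949
v_eff = uc^4 / (u1^4/v1 + u2^4/v2)
= 2.0168949^4 / (0.696^4/6 + 1.893^4/26)
= 16.547526 / 0.53299853
v_eff = 31.0461

31.0461


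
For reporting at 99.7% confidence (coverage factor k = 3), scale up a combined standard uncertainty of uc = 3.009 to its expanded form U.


U = k * uc
U = 3 * 3.009
U = 9.0270

9.0270


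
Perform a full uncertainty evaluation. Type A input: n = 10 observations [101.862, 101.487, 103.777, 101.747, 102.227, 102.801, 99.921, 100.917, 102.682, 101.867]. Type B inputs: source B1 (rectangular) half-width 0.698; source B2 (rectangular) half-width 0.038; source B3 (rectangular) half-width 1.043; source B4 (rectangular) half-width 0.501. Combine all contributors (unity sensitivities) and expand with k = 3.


mean = (101.862 + 101.487 + 103.777 + 101.747 + 102.227 + 102.801 + 99.921 + 100.917 + 102.682 + 101.867) / 10 = 101.9288
s = sqrt(sum((x - mean)^2)/(n-1)) = 1.0606251
u_A = s / sqrt(n) = 1.0606251 / sqrt(10) = 0.33539911
u_B1 = 0.698 / sqrt(3) = 0.40299049
u_B2 = 0.038 / sqrt(3) = 0.02193931
u_B3 = 1.043 / sqrt(3) = 0.60217633
u_B4 = 0.501 / sqrt(3) = 0.28925248
uc = sqrt(0.33539911^2 + 0.40299049^2 + 0.02193931^2 + 0.60217633^2 + 0.28925248^2) = 0.84950489
U = k * uc = 3 * 0.84950489
U = 2.5485

2.5485


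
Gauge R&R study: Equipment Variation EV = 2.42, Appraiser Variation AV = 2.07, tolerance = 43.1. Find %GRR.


GRR = sqrt(EV^2 + AV^2) = sqrt(2.42^2 + 2.07^2) = 3.1845408
%GRR = GRR / tol * 100 = 3.1845408 / 43.1 * 100
%GRR = 7.3887

7.3887


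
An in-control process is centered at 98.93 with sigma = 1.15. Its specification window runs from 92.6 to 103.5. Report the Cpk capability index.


Cpu = (USL - mean) / (3*sigma) = (103.5 - 98.93) / (3*1.15) = 1.3246
Cpl = (mean - LSL) / (3*sigma) = (98.93 - 92.6) / (3*1.15) = 1.8348
Cpk = min(Cpu, Cpl) = 1.3246

1.3246


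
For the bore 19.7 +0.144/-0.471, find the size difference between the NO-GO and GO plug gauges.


GO = nominal - lower_tol (smallest hole = maximum material condition)
GO = 19.7 - 0.471 = 19.229
NO-GO = nominal + upper_tol (largest hole = least material condition)
NO-GO = 19.7 + 0.144 = 19.844
spread = NO-GO - GO = 19.844 - 19.229 = 0.6150

0.6150


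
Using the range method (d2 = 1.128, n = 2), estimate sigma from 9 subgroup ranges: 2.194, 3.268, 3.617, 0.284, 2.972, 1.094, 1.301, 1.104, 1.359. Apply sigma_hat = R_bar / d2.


R_bar = (2.194 + 3.268 + 3.617 + 0.284 + 2.972 + 1.094 + 1.301 + 1.104 + 1.359) / 9
R_bar = 17.193 / 9 = 1.9103333
sigma_hat = R_bar / d2 = 1.9103333 / 1.128 = 1.6936

1.6936


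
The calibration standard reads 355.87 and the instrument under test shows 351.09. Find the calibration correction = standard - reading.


Correction = standard - reading
= 355.87 - 351.09
= 4.7800

4.7800


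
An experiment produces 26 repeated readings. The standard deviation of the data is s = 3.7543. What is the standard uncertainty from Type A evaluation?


u_A = s / sqrt(n)
u_A = 3.7543 / sqrt(26)
u_A = 3.7543 / 5.0990195
u_A = 0.7363

0.7363


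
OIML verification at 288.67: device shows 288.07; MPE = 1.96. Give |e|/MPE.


e = indication - reference = 288.07 - 288.67 = -0.6000
|e| = 0.6000
ratio = |e| / MPE = 0.6000 / 1.96
ratio = 0.3061

0.3061


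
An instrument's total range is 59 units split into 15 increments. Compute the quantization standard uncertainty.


resolution = range / divisions
resolution = 59 / 15 = 3.9333333
u_res = resolution / (2*sqrt(3))
u_res = 3.9333333 / 3.4641016
u_res = 1.1355

1.1355


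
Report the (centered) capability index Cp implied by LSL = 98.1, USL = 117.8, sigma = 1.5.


Cp = (USL - LSL) / (6 * sigma)
= (117.8 - 98.1) / (6 * 1.5)
= 19.7000 / 9.0000
= 2.1889

2.1889


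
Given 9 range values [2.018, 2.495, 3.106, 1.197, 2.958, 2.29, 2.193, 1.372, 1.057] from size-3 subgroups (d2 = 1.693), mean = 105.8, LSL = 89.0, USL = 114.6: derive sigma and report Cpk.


R_bar = (2.018 + 2.495 + 3.106 + 1.197 + 2.958 + 2.29 + 2.193 + 1.372 + 1.057) / 9 = 2.0762222
sigma = R_bar / d2 = 2.0762222 / 1.693 = 1.2263569
Cp = (USL - LSL)/(6*sigma) = (114.6 - 89.0)/(6*1.2263569) = 3.4791
Cpu = (114.6 - 105.8)/(3*1.2263569) = 2.3919
Cpl = (105.8 - 89.0)/(3*1.2263569) = 4.5664
Cpk = min(Cpu, Cpl) = 2.3919

2.3919


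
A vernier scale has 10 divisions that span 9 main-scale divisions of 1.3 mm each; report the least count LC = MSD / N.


LC = MSD / n_div
= 1.3 / 10
= 0.1300

0.1300


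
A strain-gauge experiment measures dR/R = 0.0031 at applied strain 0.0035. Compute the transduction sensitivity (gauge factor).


GF = (dR/R) / epsilon
= 0.0031 / 0.0035
= 0.8857

0.8857


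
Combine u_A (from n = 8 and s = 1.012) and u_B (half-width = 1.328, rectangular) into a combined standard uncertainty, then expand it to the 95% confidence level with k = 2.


u_A = s / sqrt(n) = 1.012 / sqrt(8) = 0.35779603
u_B = half_width / sqrt(3) = 1.328 / sqrt(3) = 0.76672116
uc = sqrt(u_A^2 + u_B^2) = sqrt(0.35779603^2 + 0.76672116^2) = 0.84609653
U = k * uc = 2 * 0.84609653
U = 1.6922

1.6922


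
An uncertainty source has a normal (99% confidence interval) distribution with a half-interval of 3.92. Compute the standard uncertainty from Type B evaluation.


u_B = half_width / 2.576
u_B = 3.92 / 2.576
u_B = 1.5217

1.5217


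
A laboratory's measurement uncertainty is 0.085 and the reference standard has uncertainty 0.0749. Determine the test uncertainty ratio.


TUR = u_lab / u_ref
= 0.085 / 0.0749
= 1.1348

1.1348


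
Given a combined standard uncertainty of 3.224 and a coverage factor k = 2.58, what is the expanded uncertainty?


U = k * uc
U = 2.58 * 3.224
U = 8.3179

8.3179


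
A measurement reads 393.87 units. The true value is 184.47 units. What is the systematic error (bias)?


Systematic error = measured - true
= 393.87 - 184.47
= 209.4000

209.4000


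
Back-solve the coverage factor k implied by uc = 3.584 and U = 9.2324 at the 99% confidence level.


k = U / uc
k = 9.2324 / 3.584
k = 2.576

2.576


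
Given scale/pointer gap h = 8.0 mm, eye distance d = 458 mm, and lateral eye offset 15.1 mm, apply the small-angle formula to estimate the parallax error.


error = h * offset / d
= 8.0 * 15.1 / 458
= 0.2638

0.2638


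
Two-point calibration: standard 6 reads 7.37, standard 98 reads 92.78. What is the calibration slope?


slope = (y2 - y1) / (x2 - x1)
= (92.78 - 7.37) / (98 - 6)
= 85.4100 / 92
= 0.9284

0.9284


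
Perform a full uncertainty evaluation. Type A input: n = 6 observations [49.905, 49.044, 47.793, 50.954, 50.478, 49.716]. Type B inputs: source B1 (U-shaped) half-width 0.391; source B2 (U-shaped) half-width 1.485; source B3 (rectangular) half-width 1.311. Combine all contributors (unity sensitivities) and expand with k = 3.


mean = (49.905 + 49.044 + 47.793 + 50.954 + 50.478 + 49.716) / 6 = 49.64833333
s = sqrt(sum((x - mean)^2)/(n-1)) = 1.1199151
u_A = s / sqrt(n) = 1.1199151 / sqrt(6) = 0.45720343
u_B1 = 0.391 / sqrt(2) = 0.27647875
u_B2 = 1.485 / sqrt(2) = 1.0500536
u_B3 = 1.311 / sqrt(3) = 0.7569062
uc = sqrt(0.45720343^2 + 0.27647875^2 + 1.0500536^2 + 0.7569062^2) = 1.4003553
U = k * uc = 3 * 1.4003553
U = 4.2011

4.2011


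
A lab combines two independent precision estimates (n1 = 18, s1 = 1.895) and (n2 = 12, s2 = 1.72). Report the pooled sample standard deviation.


s_p = sqrt(((n1-1)*s1^2 + (n2-1)*s2^2) / (n1+n2-2))
numerator = (18-1)*1.895^2 + (12-1)*1.72^2 = 61.047425 + 32.5424 = 93.589825
denominator = 18 + 12 - 2 = 28
s_p^2 = 93.589825 / 28 = 3.3424938
s_p = sqrt(3.3424938) = 1.8282

1.8282


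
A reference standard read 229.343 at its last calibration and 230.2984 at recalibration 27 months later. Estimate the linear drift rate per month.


rate = (v2 - v1) / months
= (230.2984 - 229.343) / 27
= 0.9554 / 27
= 0.0354

0.0354


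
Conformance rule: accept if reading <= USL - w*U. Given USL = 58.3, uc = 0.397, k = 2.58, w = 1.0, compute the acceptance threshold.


U = k * uc = 2.58 * 0.397 = 1.02426
guard band g = w * U = 1.0 * 1.02426 = 1.02426
AL = USL - g = 58.3 - 1.02426
AL = 57.2757

57.2757


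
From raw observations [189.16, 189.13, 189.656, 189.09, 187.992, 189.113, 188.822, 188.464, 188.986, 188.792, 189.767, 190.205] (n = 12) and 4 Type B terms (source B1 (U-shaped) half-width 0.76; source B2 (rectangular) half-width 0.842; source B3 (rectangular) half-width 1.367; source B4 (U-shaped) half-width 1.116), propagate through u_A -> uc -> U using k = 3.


mean = (189.16 + 189.13 + 189.656 + 189.09 + 187.992 + 189.113 + 188.822 + 188.464 + 188.986 + 188.792 + 189.767 + 190.205) / 12 = 189.0980833
s = sqrt(sum((x - mean)^2)/(n-1)) = 0.58752787
u_A = s / sqrt(n) = 0.58752787 / sqrt(12) = 0.16960469
u_B1 = 0.76 / sqrt(2) = 0.53740115
u_B2 = 0.842 / sqrt(3) = 0.48612893
u_B3 = 1.367 / sqrt(3) = 0.78923782
u_B4 = 1.116 / sqrt(2) = 0.78913117
uc = sqrt(0.16960469^2 + 0.53740115^2 + 0.48612893^2 + 0.78923782^2 + 0.78913117^2) = 1.3414587
U = k * uc = 3 * 1.3414587
U = 4.0244

4.0244


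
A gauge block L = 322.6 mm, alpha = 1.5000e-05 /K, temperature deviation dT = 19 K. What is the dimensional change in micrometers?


dL = L * alpha * dT
= 322.6 * 1.5000e-05 * 19
= 0.0919410 mm
dL_um = 0.0919410 * 1000 = 91.9410 um

91.9410


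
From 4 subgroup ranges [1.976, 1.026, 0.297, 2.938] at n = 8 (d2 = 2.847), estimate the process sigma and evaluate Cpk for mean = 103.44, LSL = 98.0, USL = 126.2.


R_bar = (1.976 + 1.026 + 0.297 + 2.938) / 4 = 1.55925
sigma = R_bar / d2 = 1.55925 / 2.847 = 0.54768177
Cp = (USL - LSL)/(6*sigma) = (126.2 - 98.0)/(6*0.54768177) = 8.5816
Cpu = (126.2 - 103.44)/(3*0.54768177) = 13.8523
Cpl = (103.44 - 98.0)/(3*0.54768177) = 3.3109
Cpk = min(Cpu, Cpl) = 3.3109

3.3109


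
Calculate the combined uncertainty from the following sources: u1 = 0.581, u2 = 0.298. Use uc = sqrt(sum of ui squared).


uc = sqrt(0.581^2 + 0.298^2)
uc = sqrt(0.426365)
uc = 0.6530

0.6530


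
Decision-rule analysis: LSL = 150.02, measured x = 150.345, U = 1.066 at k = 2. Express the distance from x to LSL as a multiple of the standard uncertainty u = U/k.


u = U / k = 1.066 / 2 = 0.533
margin = |LSL - x| = |150.02 - 150.345| = 0.325
z = margin / u = 0.325 / 0.533
z = 0.6098

0.6098


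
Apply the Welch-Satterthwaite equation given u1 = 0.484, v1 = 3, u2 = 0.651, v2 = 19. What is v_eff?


uc = sqrt(u1^2 + u2^2) = sqrt(0.484^2 + 0.651^2) = 0.81120713
v_eff = uc^4 / (u1^4/v1 + u2^4/v2)
= 0.81120713^4 / (0.484^4/3 + 0.651^4/19)
= 0.43303903 / 0.027744973
v_eff = 15.6078

15.6078


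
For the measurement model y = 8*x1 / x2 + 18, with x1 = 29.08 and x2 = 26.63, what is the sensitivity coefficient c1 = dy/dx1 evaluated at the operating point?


y = 8*x1 / x2 + 18
dy/dx1 = 8/x2
Evaluate at x2 = 26.63: c1 = 8 / 26.63
c1 = 0.3004

0.3004


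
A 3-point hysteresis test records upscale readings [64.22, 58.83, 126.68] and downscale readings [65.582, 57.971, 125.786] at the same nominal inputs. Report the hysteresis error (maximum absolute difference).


|64.22 - 65.582| = 1.3620
|58.83 - 57.971| = 0.8590
|126.68 - 125.786| = 0.8940
hysteresis = max(diffs) = 1.3620

1.3620


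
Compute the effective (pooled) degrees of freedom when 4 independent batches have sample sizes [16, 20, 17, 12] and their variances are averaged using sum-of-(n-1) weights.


nu = sum_i (n_i - 1)
nu = ((16 - 1) + (20 - 1) + (17 - 1) + (12 - 1))
nu = 15 + 19 + 16 + 11
nu = 61

61


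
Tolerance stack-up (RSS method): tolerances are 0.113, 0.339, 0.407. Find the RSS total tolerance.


RSS = sqrt(0.113^2 + 0.339^2 + 0.407^2)
= sqrt(0.293339)
= 0.5416

0.5416


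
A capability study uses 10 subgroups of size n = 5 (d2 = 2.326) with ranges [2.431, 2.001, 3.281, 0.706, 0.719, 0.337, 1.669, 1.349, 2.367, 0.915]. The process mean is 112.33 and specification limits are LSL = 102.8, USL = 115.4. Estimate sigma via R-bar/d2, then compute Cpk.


R_bar = (2.431 + 2.001 + 3.281 + 0.706 + 0.719 + 0.337 + 1.669 + 1.349 + 2.367 + 0.915) / 10 = 1.5775
sigma = R_bar / d2 = 1.5775 / 2.326 = 0.67820292
Cp = (USL - LSL)/(6*sigma) = (115.4 - 102.8)/(6*0.67820292) = 3.0964
Cpu = (115.4 - 112.33)/(3*0.67820292) = 1.5089
Cpl = (112.33 - 102.8)/(3*0.67820292) = 4.6839
Cpk = min(Cpu, Cpl) = 1.5089

1.5089


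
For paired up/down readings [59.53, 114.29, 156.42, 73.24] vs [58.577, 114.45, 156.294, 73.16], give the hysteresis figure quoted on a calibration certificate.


|59.53 - 58.577| = 0.9530
|114.29 - 114.45| = 0.1600
|156.42 - 156.294| = 0.1260
|73.24 - 73.16| = 0.0800
hysteresis = max(diffs) = 0.9530

0.9530


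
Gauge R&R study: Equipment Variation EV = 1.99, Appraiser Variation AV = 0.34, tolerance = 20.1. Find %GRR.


GRR = sqrt(EV^2 + AV^2) = sqrt(1.99^2 + 0.34^2) = 2.0188363
%GRR = GRR / tol * 100 = 2.0188363 / 20.1 * 100
%GRR = 10.0440

10.0440
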